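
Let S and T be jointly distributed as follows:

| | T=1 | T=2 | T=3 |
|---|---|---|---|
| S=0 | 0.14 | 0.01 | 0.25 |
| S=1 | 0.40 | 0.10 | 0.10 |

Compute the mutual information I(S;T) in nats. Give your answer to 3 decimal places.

0.121 nats

Marginals: p(S) = (0.4000, 0.6000), p(T) = (0.5400, 0.1100, 0.3500).
I(S;T) = H(S) + H(T) − H(S,T).
H(S) = 0.6730, H(T) = 0.9430, H(S,T) = 1.4949.
I(S;T) = 0.6730 + 0.9430 − 1.4949 = 0.121 nats.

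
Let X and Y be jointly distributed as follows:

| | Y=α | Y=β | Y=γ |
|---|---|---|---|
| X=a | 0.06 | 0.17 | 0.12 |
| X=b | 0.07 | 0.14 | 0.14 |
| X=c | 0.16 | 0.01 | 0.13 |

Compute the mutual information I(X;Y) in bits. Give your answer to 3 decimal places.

0.175 bits

Marginals: p(X) = (0.3500, 0.3500, 0.3000), p(Y) = (0.2900, 0.3200, 0.3900).
I(X;Y) = Σ p(x,y)·log₂[p(x,y)/(p(x)p(y))].
  (a,α): 0.06·log₂(0.5911) = -0.0455
  (a,β): 0.17·log₂(1.5179) = 0.1023
  (a,γ): 0.12·log₂(0.8791) = -0.0223
  (b,α): 0.07·log₂(0.6897) = -0.0375
  (b,β): 0.14·log₂(1.2500) = 0.0451
  (b,γ): 0.14·log₂(1.0256) = 0.0051
  (c,α): 0.16·log₂(1.8391) = 0.1406
  (c,β): 0.01·log₂(0.1042) = -0.0326
  (c,γ): 0.13·log₂(1.1111) = 0.0198
Sum = 0.175 bits.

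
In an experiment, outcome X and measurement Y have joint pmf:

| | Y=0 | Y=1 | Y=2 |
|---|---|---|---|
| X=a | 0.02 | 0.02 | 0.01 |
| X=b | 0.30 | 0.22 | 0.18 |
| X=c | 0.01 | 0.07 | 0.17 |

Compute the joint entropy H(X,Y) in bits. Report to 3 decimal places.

H(X,Y) = −Σ p(x,y)·log₂ p(x,y) over all 9 cells.
  cell (a,0): −0.02·log₂0.02 = 0.1129
  cell (a,1): −0.02·log₂0.02 = 0.1129
  cell (a,2): −0.01·log₂0.01 = 0.0664
  cell (b,0): −0.30·log₂0.30 = 0.5211
  cell (b,1): −0.22·log₂0.22 = 0.4806
  cell (b,2): −0.18·log₂0.18 = 0.4453
  cell (c,0): −0.01·log₂0.01 = 0.0664
  cell (c,1): −0.07·log₂0.07 = 0.2686
  cell (c,2): −0.17·log₂0.17 = 0.4346
Sum = 2.509 bits.

2.509 bits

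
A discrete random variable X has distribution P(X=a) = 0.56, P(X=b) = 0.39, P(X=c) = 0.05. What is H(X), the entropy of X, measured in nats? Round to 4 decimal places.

H(X) = −Σ p·ln p.
  −(0.56)·ln(0.56) = 0.32470
  −(0.39)·ln(0.39) = 0.36723
  −(0.05)·ln(0.05) = 0.14979
Sum: 0.32470 + 0.36723 + 0.14979 = 0.8417 nats.

0.8417 nats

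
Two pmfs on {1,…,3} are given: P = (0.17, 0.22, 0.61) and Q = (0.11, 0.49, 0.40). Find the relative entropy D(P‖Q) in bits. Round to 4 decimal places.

0.2240 bits

D(P‖Q) = Σ p·log₂(p/q).
  0.17·log₂(0.17/0.11) = 0.10677
  0.22·log₂(0.22/0.49) = -0.25416
  0.61·log₂(0.61/0.40) = 0.37137
D(P‖Q) = 0.2240 bits.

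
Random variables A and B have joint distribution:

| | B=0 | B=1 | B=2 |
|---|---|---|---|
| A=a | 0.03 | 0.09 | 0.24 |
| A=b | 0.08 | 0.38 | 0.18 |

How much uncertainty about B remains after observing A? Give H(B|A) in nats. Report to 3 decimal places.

0.889 nats

Marginals: p(A) = (0.3600, 0.6400), p(B) = (0.1100, 0.4700, 0.4200).
H(B|A) = Σ p(A) · H(B|A=·).
  A=a: p=0.3600, H(B|A=a) = 0.8240
  A=b: p=0.6400, H(B|A=b) = 0.9262
Weighted sum = 0.889 nats.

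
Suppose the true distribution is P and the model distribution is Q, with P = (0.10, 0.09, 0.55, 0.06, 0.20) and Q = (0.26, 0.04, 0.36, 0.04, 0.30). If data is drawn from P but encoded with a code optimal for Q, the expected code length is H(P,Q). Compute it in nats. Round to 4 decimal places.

H(P,Q) = −Σ p·ln q.
  −0.10·ln(0.26) = 0.13471
  −0.09·ln(0.04) = 0.28970
  −0.55·ln(0.36) = 0.56191
  −0.06·ln(0.04) = 0.19313
  −0.20·ln(0.30) = 0.24079
H(P,Q) = 1.4202 nats.

1.4202 nats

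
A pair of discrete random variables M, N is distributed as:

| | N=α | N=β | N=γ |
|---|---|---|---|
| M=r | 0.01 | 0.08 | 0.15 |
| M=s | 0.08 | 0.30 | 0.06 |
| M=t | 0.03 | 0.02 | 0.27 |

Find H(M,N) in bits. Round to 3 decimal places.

2.599 bits

H(M,N) = −Σ p(x,y)·log₂ p(x,y) over all 9 cells.
  cell (r,α): −0.01·log₂0.01 = 0.0664
  cell (r,β): −0.08·log₂0.08 = 0.2915
  cell (r,γ): −0.15·log₂0.15 = 0.4105
  cell (s,α): −0.08·log₂0.08 = 0.2915
  cell (s,β): −0.30·log₂0.30 = 0.5211
  cell (s,γ): −0.06·log₂0.06 = 0.2435
  cell (t,α): −0.03·log₂0.03 = 0.1518
  cell (t,β): −0.02·log₂0.02 = 0.1129
  cell (t,γ): −0.27·log₂0.27 = 0.5100
Sum = 2.599 bits.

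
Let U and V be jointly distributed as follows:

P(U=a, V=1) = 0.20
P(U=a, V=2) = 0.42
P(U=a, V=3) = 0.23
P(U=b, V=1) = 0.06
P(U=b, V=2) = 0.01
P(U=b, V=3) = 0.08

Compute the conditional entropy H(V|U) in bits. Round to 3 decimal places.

1.469 bits

Marginals: p(U) = (0.8500, 0.1500), p(V) = (0.2600, 0.4300, 0.3100).
H(V|U) = Σ p(U) · H(V|U=·).
  U=a: p=0.8500, H(V|U=a) = 1.5040
  U=b: p=0.1500, H(V|U=b) = 1.2729
Weighted sum = 1.469 bits.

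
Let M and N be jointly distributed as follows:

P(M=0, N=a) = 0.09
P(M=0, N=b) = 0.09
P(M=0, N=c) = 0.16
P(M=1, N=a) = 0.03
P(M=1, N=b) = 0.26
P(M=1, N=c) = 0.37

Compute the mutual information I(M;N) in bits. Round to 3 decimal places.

Marginals: p(M) = (0.3400, 0.6600), p(N) = (0.1200, 0.3500, 0.5300).
I(M;N) = Σ p(x,y)·log₂[p(x,y)/(p(x)p(y))].
  (0,a): 0.09·log₂(2.2059) = 0.1027
  (0,b): 0.09·log₂(0.7563) = -0.0363
  (0,c): 0.16·log₂(0.8879) = -0.0274
  (1,a): 0.03·log₂(0.3788) = -0.0420
  (1,b): 0.26·log₂(1.1255) = 0.0444
  (1,c): 0.37·log₂(1.0577) = 0.0300
Sum = 0.071 bits.

0.071 bits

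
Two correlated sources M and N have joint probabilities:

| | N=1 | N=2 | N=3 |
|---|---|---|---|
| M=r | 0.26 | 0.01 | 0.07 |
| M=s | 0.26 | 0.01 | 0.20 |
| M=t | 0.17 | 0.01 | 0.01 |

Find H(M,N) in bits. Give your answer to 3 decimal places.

2.444 bits

H(M,N) = −Σ p(x,y)·log₂ p(x,y) over all 9 cells.
  cell (r,1): −0.26·log₂0.26 = 0.5053
  cell (r,2): −0.01·log₂0.01 = 0.0664
  cell (r,3): −0.07·log₂0.07 = 0.2686
  cell (s,1): −0.26·log₂0.26 = 0.5053
  cell (s,2): −0.01·log₂0.01 = 0.0664
  cell (s,3): −0.20·log₂0.20 = 0.4644
  cell (t,1): −0.17·log₂0.17 = 0.4346
  cell (t,2): −0.01·log₂0.01 = 0.0664
  cell (t,3): −0.01·log₂0.01 = 0.0664
Sum = 2.444 bits.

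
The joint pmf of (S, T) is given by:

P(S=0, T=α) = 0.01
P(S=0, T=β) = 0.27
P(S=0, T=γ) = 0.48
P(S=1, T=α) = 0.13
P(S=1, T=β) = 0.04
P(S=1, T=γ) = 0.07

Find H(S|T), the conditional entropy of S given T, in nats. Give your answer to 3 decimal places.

0.365 nats

Marginals: p(S) = (0.7600, 0.2400), p(T) = (0.1400, 0.3100, 0.5500).
H(S|T) = Σ p(T) · H(S|T=·).
  T=α: p=0.1400, H(S|T=α) = 0.2573
  T=β: p=0.3100, H(S|T=β) = 0.3845
  T=γ: p=0.5500, H(S|T=γ) = 0.3812
Weighted sum = 0.365 nats.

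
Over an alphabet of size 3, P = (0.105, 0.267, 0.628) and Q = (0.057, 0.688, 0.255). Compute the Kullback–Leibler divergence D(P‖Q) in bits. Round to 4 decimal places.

0.5445 bits

D(P‖Q) = Σ p·log₂(p/q).
  0.105·log₂(0.105/0.057) = 0.09254
  0.267·log₂(0.267/0.688) = -0.36461
  0.628·log₂(0.628/0.255) = 0.81657
D(P‖Q) = 0.5445 bits.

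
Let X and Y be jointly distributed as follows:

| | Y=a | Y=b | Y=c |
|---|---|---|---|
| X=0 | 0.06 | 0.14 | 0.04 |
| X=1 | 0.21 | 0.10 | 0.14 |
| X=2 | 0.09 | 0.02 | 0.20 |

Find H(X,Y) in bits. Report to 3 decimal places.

2.918 bits

H(X,Y) = −Σ p(x,y)·log₂ p(x,y) over all 9 cells.
  cell (0,a): −0.06·log₂0.06 = 0.2435
  cell (0,b): −0.14·log₂0.14 = 0.3971
  cell (0,c): −0.04·log₂0.04 = 0.1858
  cell (1,a): −0.21·log₂0.21 = 0.4728
  cell (1,b): −0.10·log₂0.10 = 0.3322
  cell (1,c): −0.14·log₂0.14 = 0.3971
  cell (2,a): −0.09·log₂0.09 = 0.3127
  cell (2,b): −0.02·log₂0.02 = 0.1129
  cell (2,c): −0.20·log₂0.20 = 0.4644
Sum = 2.918 bits.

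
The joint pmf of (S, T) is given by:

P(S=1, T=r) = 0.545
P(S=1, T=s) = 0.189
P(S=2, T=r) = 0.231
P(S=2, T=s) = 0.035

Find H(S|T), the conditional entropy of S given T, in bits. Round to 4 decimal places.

0.8217 bits

Marginals: p(S) = (0.7340, 0.2660), p(T) = (0.7760, 0.2240).
H(S|T) = Σ p(T) · H(S|T=·).
  T=r: p=0.7760, H(S|T=r) = 0.8784
  T=s: p=0.2240, H(S|T=s) = 0.6253
Weighted sum = 0.8217 bits.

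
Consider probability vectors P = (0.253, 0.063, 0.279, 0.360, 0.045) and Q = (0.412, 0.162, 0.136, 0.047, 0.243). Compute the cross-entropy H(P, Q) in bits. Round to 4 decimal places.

H(P,Q) = −Σ p·log₂ q.
  −0.253·log₂(0.412) = 0.32366
  −0.063·log₂(0.162) = 0.16543
  −0.279·log₂(0.136) = 0.80305
  −0.360·log₂(0.047) = 1.58803
  −0.045·log₂(0.243) = 0.09184
H(P,Q) = 2.9720 bits.

2.9720 bits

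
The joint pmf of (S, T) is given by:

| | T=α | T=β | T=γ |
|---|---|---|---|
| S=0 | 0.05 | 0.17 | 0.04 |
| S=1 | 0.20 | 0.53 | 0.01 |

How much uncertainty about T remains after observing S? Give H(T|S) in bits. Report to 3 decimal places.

1.026 bits

Chain rule: H(T|S) = H(S,T) − H(S).
Marginals: p(S) = (0.2600, 0.7400), p(T) = (0.2500, 0.7000, 0.0500).
H(S,T) = 1.8527 bits; H(S) = 0.8267 bits.
H(T|S) = 1.8527 − 0.8267 = 1.026 bits.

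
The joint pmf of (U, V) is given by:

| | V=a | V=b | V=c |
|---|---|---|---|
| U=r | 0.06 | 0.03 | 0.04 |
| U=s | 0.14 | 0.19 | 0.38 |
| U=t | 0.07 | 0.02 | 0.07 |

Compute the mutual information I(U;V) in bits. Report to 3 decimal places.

0.051 bits

Marginals: p(U) = (0.1300, 0.7100, 0.1600), p(V) = (0.2700, 0.2400, 0.4900).
I(U;V) = H(U) + H(V) − H(U,V).
H(U) = 1.1565, H(V) = 1.5084, H(U,V) = 2.6138.
I(U;V) = 1.1565 + 1.5084 − 2.6138 = 0.051 bits.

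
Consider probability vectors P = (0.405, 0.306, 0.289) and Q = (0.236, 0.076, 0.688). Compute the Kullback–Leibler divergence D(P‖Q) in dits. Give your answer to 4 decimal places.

0.1712 dits

D(P‖Q) = Σ p·log₁₀(p/q).
  0.405·log₁₀(0.405/0.236) = 0.09499
  0.306·log₁₀(0.306/0.076) = 0.18510
  0.289·log₁₀(0.289/0.688) = -0.10886
D(P‖Q) = 0.1712 dits.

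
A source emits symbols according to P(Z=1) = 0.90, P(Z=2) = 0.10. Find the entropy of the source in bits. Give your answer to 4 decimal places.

H(Z) = −Σ p·log₂ p.
  −(0.90)·log₂(0.90) = 0.13680
  −(0.10)·log₂(0.10) = 0.33219
Sum: 0.13680 + 0.33219 = 0.4690 bits.

0.4690 bits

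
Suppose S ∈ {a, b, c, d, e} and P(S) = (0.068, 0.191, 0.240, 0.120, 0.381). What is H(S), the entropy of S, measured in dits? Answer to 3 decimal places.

H(S) = −Σ p·log₁₀ p.
  −(0.068)·log₁₀(0.068) = 0.0794
  −(0.191)·log₁₀(0.191) = 0.1373
  −(0.240)·log₁₀(0.240) = 0.1487
  −(0.120)·log₁₀(0.120) = 0.1105
  −(0.381)·log₁₀(0.381) = 0.1597
Sum: 0.0794 + 0.1373 + 0.1487 + 0.1105 + 0.1597 = 0.636 dits.

0.636 dits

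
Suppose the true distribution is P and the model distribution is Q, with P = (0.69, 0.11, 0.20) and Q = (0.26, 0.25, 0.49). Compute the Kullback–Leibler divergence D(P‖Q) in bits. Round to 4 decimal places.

D(P‖Q) = Σ p·log₂(p/q).
  0.69·log₂(0.69/0.26) = 0.97158
  0.11·log₂(0.11/0.25) = -0.13029
  0.20·log₂(0.20/0.49) = -0.25856
D(P‖Q) = 0.5827 bits.

0.5827 bits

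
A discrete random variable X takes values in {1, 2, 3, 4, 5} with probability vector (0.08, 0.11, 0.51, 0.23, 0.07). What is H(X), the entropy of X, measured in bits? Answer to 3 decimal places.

1.893 bits

H(X) = −Σ p·log₂ p.
  −(0.08)·log₂(0.08) = 0.2915
  −(0.11)·log₂(0.11) = 0.3503
  −(0.51)·log₂(0.51) = 0.4954
  −(0.23)·log₂(0.23) = 0.4877
  −(0.07)·log₂(0.07) = 0.2686
Sum: 0.2915 + 0.3503 + 0.4954 + 0.4877 + 0.2686 = 1.893 bits.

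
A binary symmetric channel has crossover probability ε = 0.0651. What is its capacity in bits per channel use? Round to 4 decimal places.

0.6526 bits

Binary symmetric channel: C = 1 − h₂(ε) where h₂ is the binary entropy function.
h₂(0.0651) = −0.0651·log₂0.0651 − 0.9349·log₂0.9349 = 0.3474.
C = 1 − 0.3474 = 0.6526 bits per channel use.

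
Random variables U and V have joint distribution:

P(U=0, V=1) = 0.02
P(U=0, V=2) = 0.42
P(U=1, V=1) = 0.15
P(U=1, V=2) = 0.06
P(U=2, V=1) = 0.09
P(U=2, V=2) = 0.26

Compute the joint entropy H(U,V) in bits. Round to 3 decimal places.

2.111 bits

H(U,V) = −Σ p(x,y)·log₂ p(x,y) over all 6 cells.
  cell (0,1): −0.02·log₂0.02 = 0.1129
  cell (0,2): −0.42·log₂0.42 = 0.5256
  cell (1,1): −0.15·log₂0.15 = 0.4105
  cell (1,2): −0.06·log₂0.06 = 0.2435
  cell (2,1): −0.09·log₂0.09 = 0.3127
  cell (2,2): −0.26·log₂0.26 = 0.5053
Sum = 2.111 bits.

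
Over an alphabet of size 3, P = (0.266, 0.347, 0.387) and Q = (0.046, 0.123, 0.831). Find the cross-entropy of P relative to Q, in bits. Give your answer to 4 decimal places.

H(P,Q) = −Σ p·log₂ q.
  −0.266·log₂(0.046) = 1.18163
  −0.347·log₂(0.123) = 1.04907
  −0.387·log₂(0.831) = 0.10336
H(P,Q) = 2.3341 bits.

2.3341 bits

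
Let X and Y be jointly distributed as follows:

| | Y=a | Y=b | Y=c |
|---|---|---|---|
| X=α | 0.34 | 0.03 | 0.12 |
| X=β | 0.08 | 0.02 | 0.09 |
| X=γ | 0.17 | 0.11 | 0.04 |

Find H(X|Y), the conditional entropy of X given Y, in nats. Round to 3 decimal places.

0.945 nats

Marginals: p(X) = (0.4900, 0.1900, 0.3200), p(Y) = (0.5900, 0.1600, 0.2500).
H(X|Y) = Σ p(Y) · H(X|Y=·).
  Y=a: p=0.5900, H(X|Y=a) = 0.9471
  Y=b: p=0.1600, H(X|Y=b) = 0.8314
  Y=c: p=0.2500, H(X|Y=c) = 1.0133
Weighted sum = 0.945 nats.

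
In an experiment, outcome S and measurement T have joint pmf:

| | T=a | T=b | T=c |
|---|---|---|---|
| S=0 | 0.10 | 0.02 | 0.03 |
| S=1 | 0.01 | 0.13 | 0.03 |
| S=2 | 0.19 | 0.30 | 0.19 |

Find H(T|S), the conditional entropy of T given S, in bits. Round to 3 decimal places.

Chain rule: H(T|S) = H(S,T) − H(S).
Marginals: p(S) = (0.1500, 0.1700, 0.6800), p(T) = (0.3000, 0.4500, 0.2500).
H(S,T) = 2.6292 bits; H(S) = 1.2235 bits.
H(T|S) = 2.6292 − 1.2235 = 1.406 bits.

1.406 bits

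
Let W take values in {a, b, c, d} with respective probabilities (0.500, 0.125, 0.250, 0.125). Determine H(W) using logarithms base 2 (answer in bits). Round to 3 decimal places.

1.750 bits

H(W) = −Σ p·log₂ p.
  −(0.500)·log₂(0.500) = 0.5000
  −(0.125)·log₂(0.125) = 0.3750
  −(0.250)·log₂(0.250) = 0.5000
  −(0.125)·log₂(0.125) = 0.3750
Sum: 0.5000 + 0.3750 + 0.5000 + 0.3750 = 1.750 bits.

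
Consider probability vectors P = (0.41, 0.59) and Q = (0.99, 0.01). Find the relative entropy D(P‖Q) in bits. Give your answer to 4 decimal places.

D(P‖Q) = Σ p·log₂(p/q).
  0.41·log₂(0.41/0.99) = -0.52144
  0.59·log₂(0.59/0.01) = 3.47076
D(P‖Q) = 2.9493 bits.

2.9493 bits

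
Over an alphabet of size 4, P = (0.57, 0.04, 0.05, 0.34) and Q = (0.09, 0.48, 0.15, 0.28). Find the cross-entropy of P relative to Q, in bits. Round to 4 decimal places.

2.7838 bits

H(P,Q) = −Σ p·log₂ q.
  −0.57·log₂(0.09) = 1.98014
  −0.04·log₂(0.48) = 0.04236
  −0.05·log₂(0.15) = 0.13685
  −0.34·log₂(0.28) = 0.62441
H(P,Q) = 2.7838 bits.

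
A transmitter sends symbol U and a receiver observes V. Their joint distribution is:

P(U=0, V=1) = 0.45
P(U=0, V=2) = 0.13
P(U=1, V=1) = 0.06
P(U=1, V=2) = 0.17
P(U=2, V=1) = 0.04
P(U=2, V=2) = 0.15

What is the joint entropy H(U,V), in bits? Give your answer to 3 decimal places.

2.175 bits

H(U,V) = −Σ p(x,y)·log₂ p(x,y) over all 6 cells.
  cell (0,1): −0.45·log₂0.45 = 0.5184
  cell (0,2): −0.13·log₂0.13 = 0.3826
  cell (1,1): −0.06·log₂0.06 = 0.2435
  cell (1,2): −0.17·log₂0.17 = 0.4346
  cell (2,1): −0.04·log₂0.04 = 0.1858
  cell (2,2): −0.15·log₂0.15 = 0.4105
Sum = 2.175 bits.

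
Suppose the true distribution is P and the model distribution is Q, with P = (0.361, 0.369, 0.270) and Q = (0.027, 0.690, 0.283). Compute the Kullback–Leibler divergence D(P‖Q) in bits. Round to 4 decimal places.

D(P‖Q) = Σ p·log₂(p/q).
  0.361·log₂(0.361/0.027) = 1.35049
  0.369·log₂(0.369/0.690) = -0.33320
  0.270·log₂(0.270/0.283) = -0.01832
D(P‖Q) = 0.9990 bits.

0.9990 bits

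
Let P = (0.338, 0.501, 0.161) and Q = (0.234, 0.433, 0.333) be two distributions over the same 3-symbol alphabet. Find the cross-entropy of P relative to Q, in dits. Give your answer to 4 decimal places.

H(P,Q) = −Σ p·log₁₀ q.
  −0.338·log₁₀(0.234) = 0.21321
  −0.501·log₁₀(0.433) = 0.18212
  −0.161·log₁₀(0.333) = 0.07689
H(P,Q) = 0.4722 dits.

0.4722 dits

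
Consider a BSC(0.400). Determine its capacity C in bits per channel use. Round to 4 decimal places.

Binary symmetric channel: C = 1 − h₂(ε) where h₂ is the binary entropy function.
h₂(0.400) = −0.400·log₂0.400 − 0.600·log₂0.600 = 0.9710.
C = 1 − 0.9710 = 0.0290 bits per channel use.

0.0290 bits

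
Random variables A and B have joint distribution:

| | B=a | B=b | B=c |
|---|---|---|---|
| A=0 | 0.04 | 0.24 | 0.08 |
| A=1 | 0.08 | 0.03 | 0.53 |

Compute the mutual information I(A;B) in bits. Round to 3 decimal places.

0.355 bits

Marginals: p(A) = (0.3600, 0.6400), p(B) = (0.1200, 0.2700, 0.6100).
I(A;B) = H(A) + H(B) − H(A,B).
H(A) = 0.9427, H(B) = 1.3121, H(A,B) = 1.9001.
I(A;B) = 0.9427 + 1.3121 − 1.9001 = 0.355 bits.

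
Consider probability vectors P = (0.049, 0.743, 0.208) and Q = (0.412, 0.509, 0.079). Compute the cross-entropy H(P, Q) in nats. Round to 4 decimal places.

H(P,Q) = −Σ p·ln q.
  −0.049·ln(0.412) = 0.04345
  −0.743·ln(0.509) = 0.50175
  −0.208·ln(0.079) = 0.52797
H(P,Q) = 1.0732 nats.

1.0732 nats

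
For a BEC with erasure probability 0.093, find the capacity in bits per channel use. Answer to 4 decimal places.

Binary erasure channel: capacity C = 1 − ε.
C = 1 − 0.093 = 0.9070 bits per channel use.

0.9070 bits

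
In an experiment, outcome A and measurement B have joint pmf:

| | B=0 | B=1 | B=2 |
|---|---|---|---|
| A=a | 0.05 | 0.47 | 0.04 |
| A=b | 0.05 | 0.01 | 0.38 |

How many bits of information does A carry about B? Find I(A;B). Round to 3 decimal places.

Marginals: p(A) = (0.5600, 0.4400), p(B) = (0.1000, 0.4800, 0.4200).
I(A;B) = Σ p(x,y)·log₂[p(x,y)/(p(x)p(y))].
  (a,0): 0.05·log₂(0.8929) = -0.0082
  (a,1): 0.47·log₂(1.7485) = 0.3789
  (a,2): 0.04·log₂(0.1701) = -0.1022
  (b,0): 0.05·log₂(1.1364) = 0.0092
  (b,1): 0.01·log₂(0.0473) = -0.0440
  (b,2): 0.38·log₂(2.0563) = 0.3952
Sum = 0.629 bits.

0.629 bits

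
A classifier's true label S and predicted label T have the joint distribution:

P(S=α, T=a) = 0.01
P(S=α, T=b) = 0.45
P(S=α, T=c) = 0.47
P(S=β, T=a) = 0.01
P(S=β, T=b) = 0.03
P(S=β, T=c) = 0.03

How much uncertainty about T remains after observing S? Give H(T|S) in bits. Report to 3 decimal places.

1.101 bits

Marginals: p(S) = (0.9300, 0.0700), p(T) = (0.0200, 0.4800, 0.5000).
H(T|S) = Σ p(S) · H(T|S=·).
  S=α: p=0.9300, H(T|S=α) = 1.0747
  S=β: p=0.0700, H(T|S=β) = 1.4488
Weighted sum = 1.101 bits.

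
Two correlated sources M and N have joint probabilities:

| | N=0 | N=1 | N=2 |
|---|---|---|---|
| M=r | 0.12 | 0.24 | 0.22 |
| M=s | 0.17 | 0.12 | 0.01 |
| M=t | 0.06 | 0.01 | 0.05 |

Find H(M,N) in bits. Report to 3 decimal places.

2.736 bits

H(M,N) = −Σ p(x,y)·log₂ p(x,y) over all 9 cells.
  cell (r,0): −0.12·log₂0.12 = 0.3671
  cell (r,1): −0.24·log₂0.24 = 0.4941
  cell (r,2): −0.22·log₂0.22 = 0.4806
  cell (s,0): −0.17·log₂0.17 = 0.4346
  cell (s,1): −0.12·log₂0.12 = 0.3671
  cell (s,2): −0.01·log₂0.01 = 0.0664
  cell (t,0): −0.06·log₂0.06 = 0.2435
  cell (t,1): −0.01·log₂0.01 = 0.0664
  cell (t,2): −0.05·log₂0.05 = 0.2161
Sum = 2.736 bits.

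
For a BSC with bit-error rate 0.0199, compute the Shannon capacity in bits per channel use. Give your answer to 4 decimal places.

Binary symmetric channel: C = 1 − h₂(ε) where h₂ is the binary entropy function.
h₂(0.0199) = −0.0199·log₂0.0199 − 0.9801·log₂0.9801 = 0.1409.
C = 1 − 0.1409 = 0.8591 bits per channel use.

0.8591 bits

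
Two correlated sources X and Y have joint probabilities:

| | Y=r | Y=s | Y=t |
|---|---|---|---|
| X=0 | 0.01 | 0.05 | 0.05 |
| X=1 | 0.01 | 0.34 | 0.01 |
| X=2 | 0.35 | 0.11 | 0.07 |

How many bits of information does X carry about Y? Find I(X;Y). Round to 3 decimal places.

Marginals: p(X) = (0.1100, 0.3600, 0.5300), p(Y) = (0.3700, 0.5000, 0.1300).
I(X;Y) = Σ p(x,y)·log₂[p(x,y)/(p(x)p(y))].
  (0,r): 0.01·log₂(0.2457) = -0.0203
  (0,s): 0.05·log₂(0.9091) = -0.0069
  (0,t): 0.05·log₂(3.4965) = 0.0903
  (1,r): 0.01·log₂(0.0751) = -0.0374
  (1,s): 0.34·log₂(1.8889) = 0.3120
  (1,t): 0.01·log₂(0.2137) = -0.0223
  (2,r): 0.35·log₂(1.7848) = 0.2925
  (2,s): 0.11·log₂(0.4151) = -0.1395
  (2,t): 0.07·log₂(1.0160) = 0.0016
Sum = 0.470 bits.

0.470 bits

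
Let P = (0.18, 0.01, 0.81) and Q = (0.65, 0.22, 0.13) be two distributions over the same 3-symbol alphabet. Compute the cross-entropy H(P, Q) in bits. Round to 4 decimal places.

2.5179 bits

H(P,Q) = −Σ p·log₂ q.
  −0.18·log₂(0.65) = 0.11187
  −0.01·log₂(0.22) = 0.02184
  −0.81·log₂(0.13) = 2.38417
H(P,Q) = 2.5179 bits.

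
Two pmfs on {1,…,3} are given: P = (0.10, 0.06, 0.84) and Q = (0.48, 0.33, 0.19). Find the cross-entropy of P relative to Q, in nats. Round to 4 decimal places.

1.5349 nats

H(P,Q) = −Σ p·ln q.
  −0.10·ln(0.48) = 0.07340
  −0.06·ln(0.33) = 0.06652
  −0.84·ln(0.19) = 1.39501
H(P,Q) = 1.5349 nats.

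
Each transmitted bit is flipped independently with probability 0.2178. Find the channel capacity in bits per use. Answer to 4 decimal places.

0.2439 bits

Binary symmetric channel: C = 1 − h₂(ε) where h₂ is the binary entropy function.
h₂(0.2178) = −0.2178·log₂0.2178 − 0.7822·log₂0.7822 = 0.7561.
C = 1 − 0.7561 = 0.2439 bits per channel use.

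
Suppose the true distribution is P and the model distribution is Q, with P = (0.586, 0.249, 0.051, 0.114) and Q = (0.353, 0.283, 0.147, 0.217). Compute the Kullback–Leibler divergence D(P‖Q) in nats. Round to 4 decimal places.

D(P‖Q) = Σ p·ln(p/q).
  0.586·ln(0.586/0.353) = 0.29702
  0.249·ln(0.249/0.283) = -0.03187
  0.051·ln(0.051/0.147) = -0.05399
  0.114·ln(0.114/0.217) = -0.07338
D(P‖Q) = 0.1378 nats.

0.1378 nats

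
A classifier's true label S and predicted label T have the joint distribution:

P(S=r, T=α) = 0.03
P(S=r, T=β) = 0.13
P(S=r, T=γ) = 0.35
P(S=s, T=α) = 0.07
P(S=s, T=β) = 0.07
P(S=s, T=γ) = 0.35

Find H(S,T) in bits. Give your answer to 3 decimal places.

H(S,T) = −Σ p(x,y)·log₂ p(x,y) over all 6 cells.
  cell (r,α): −0.03·log₂0.03 = 0.1518
  cell (r,β): −0.13·log₂0.13 = 0.3826
  cell (r,γ): −0.35·log₂0.35 = 0.5301
  cell (s,α): −0.07·log₂0.07 = 0.2686
  cell (s,β): −0.07·log₂0.07 = 0.2686
  cell (s,γ): −0.35·log₂0.35 = 0.5301
Sum = 2.132 bits.

2.132 bits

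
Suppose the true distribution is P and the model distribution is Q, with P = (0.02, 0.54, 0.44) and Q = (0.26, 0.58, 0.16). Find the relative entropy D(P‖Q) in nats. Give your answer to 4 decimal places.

0.3552 nats

D(P‖Q) = Σ p·ln(p/q).
  0.02·ln(0.02/0.26) = -0.05130
  0.54·ln(0.54/0.58) = -0.03859
  0.44·ln(0.44/0.16) = 0.44510
D(P‖Q) = 0.3552 nats.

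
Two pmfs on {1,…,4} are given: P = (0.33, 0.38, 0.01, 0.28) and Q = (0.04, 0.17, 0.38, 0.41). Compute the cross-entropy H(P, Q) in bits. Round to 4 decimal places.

H(P,Q) = −Σ p·log₂ q.
  −0.33·log₂(0.04) = 1.53247
  −0.38·log₂(0.17) = 0.97143
  −0.01·log₂(0.38) = 0.01396
  −0.28·log₂(0.41) = 0.36017
H(P,Q) = 2.8780 bits.

2.8780 bits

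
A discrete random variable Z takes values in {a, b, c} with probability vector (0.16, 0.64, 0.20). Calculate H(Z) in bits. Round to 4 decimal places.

H(Z) = −Σ p·log₂ p.
  −(0.16)·log₂(0.16) = 0.42302
  −(0.64)·log₂(0.64) = 0.41207
  −(0.20)·log₂(0.20) = 0.46439
Sum: 0.42302 + 0.41207 + 0.46439 = 1.2995 bits.

1.2995 bits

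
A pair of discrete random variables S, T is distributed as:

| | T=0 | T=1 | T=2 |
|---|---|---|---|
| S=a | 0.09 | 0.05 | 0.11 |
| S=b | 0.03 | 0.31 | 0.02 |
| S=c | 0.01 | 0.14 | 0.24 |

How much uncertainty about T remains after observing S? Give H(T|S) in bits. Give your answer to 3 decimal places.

1.065 bits

Marginals: p(S) = (0.2500, 0.3600, 0.3900), p(T) = (0.1300, 0.5000, 0.3700).
H(T|S) = Σ p(S) · H(T|S=·).
  S=a: p=0.2500, H(T|S=a) = 1.5161
  S=b: p=0.3600, H(T|S=b) = 0.7162
  S=c: p=0.3900, H(T|S=c) = 1.0971
Weighted sum = 1.065 bits.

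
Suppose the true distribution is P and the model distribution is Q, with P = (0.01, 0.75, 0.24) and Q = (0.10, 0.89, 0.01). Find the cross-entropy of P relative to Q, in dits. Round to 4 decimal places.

H(P,Q) = −Σ p·log₁₀ q.
  −0.01·log₁₀(0.10) = 0.01000
  −0.75·log₁₀(0.89) = 0.03796
  −0.24·log₁₀(0.01) = 0.48000
H(P,Q) = 0.5280 dits.

0.5280 dits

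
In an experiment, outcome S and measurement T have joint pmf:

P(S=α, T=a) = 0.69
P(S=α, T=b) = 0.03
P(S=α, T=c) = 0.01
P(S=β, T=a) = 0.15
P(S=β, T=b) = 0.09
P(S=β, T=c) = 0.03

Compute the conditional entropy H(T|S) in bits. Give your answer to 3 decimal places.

0.621 bits

Chain rule: H(T|S) = H(S,T) − H(S).
Marginals: p(S) = (0.7300, 0.2700), p(T) = (0.8400, 0.1200, 0.0400).
H(S,T) = 1.4625 bits; H(S) = 0.8415 bits.
H(T|S) = 1.4625 − 0.8415 = 0.621 bits.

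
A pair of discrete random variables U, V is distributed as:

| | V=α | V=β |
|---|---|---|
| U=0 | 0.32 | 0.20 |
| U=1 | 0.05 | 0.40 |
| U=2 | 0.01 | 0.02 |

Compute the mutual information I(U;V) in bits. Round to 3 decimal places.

0.204 bits

Marginals: p(U) = (0.5200, 0.4500, 0.0300), p(V) = (0.3800, 0.6200).
I(U;V) = Σ p(x,y)·log₂[p(x,y)/(p(x)p(y))].
  (0,α): 0.32·log₂(1.6194) = 0.2226
  (0,β): 0.20·log₂(0.6203) = -0.1378
  (1,α): 0.05·log₂(0.2924) = -0.0887
  (1,β): 0.40·log₂(1.4337) = 0.2079
  (2,α): 0.01·log₂(0.8772) = -0.0019
  (2,β): 0.02·log₂(1.0753) = 0.0021
Sum = 0.204 bits.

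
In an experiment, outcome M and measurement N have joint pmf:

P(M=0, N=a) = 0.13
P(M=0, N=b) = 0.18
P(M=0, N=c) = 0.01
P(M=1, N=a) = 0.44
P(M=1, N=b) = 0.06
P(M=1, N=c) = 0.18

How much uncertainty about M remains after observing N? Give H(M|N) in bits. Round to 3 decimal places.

Chain rule: H(M|N) = H(M,N) − H(N).
Marginals: p(M) = (0.3200, 0.6800), p(N) = (0.5700, 0.2400, 0.1900).
H(M,N) = 2.1044 bits; H(N) = 1.4116 bits.
H(M|N) = 2.1044 − 1.4116 = 0.693 bits.

0.693 bits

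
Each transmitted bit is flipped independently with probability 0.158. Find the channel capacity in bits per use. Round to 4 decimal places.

0.3705 bits

Binary symmetric channel: C = 1 − h₂(ε) where h₂ is the binary entropy function.
h₂(0.158) = −0.158·log₂0.158 − 0.842·log₂0.842 = 0.6295.
C = 1 − 0.6295 = 0.3705 bits per channel use.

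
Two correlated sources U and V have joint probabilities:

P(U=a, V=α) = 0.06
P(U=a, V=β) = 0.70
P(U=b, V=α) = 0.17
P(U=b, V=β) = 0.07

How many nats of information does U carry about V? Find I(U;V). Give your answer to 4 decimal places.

0.1845 nats

Marginals: p(U) = (0.7600, 0.2400), p(V) = (0.2300, 0.7700).
I(U;V) = Σ p(x,y)·ln[p(x,y)/(p(x)p(y))].
  (a,α): 0.06·ln(0.3432) = -0.06416
  (a,β): 0.70·ln(1.1962) = 0.12539
  (b,α): 0.17·ln(3.0797) = 0.19122
  (b,β): 0.07·ln(0.3788) = -0.06795
Sum = 0.1845 nats.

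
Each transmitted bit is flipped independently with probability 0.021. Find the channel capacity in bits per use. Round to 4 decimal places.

0.8530 bits

Binary symmetric channel: C = 1 − h₂(ε) where h₂ is the binary entropy function.
h₂(0.021) = −0.021·log₂0.021 − 0.979·log₂0.979 = 0.1470.
C = 1 − 0.1470 = 0.8530 bits per channel use.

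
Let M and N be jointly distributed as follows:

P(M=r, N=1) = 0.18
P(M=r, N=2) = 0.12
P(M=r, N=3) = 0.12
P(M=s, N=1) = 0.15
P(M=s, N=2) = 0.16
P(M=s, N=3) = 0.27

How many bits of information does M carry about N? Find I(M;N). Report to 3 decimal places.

Marginals: p(M) = (0.4200, 0.5800), p(N) = (0.3300, 0.2800, 0.3900).
I(M;N) = H(M) + H(N) − H(M,N).
H(M) = 0.9815, H(N) = 1.5718, H(M,N) = 2.5230.
I(M;N) = 0.9815 + 1.5718 − 2.5230 = 0.030 bits.

0.030 bits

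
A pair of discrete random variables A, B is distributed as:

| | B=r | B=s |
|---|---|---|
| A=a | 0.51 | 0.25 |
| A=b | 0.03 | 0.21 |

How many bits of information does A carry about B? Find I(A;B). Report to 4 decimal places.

0.1704 bits

Marginals: p(A) = (0.7600, 0.2400), p(B) = (0.5400, 0.4600).
I(A;B) = Σ p(x,y)·log₂[p(x,y)/(p(x)p(y))].
  (a,r): 0.51·log₂(1.2427) = 0.15987
  (a,s): 0.25·log₂(0.7151) = -0.12094
  (b,r): 0.03·log₂(0.2315) = -0.06333
  (b,s): 0.21·log₂(1.9022) = 0.19481
Sum = 0.1704 bits.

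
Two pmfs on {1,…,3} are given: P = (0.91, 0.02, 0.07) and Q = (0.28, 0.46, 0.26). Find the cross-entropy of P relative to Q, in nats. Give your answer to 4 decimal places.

1.2682 nats

H(P,Q) = −Σ p·ln q.
  −0.91·ln(0.28) = 1.15840
  −0.02·ln(0.46) = 0.01553
  −0.07·ln(0.26) = 0.09430
H(P,Q) = 1.2682 nats.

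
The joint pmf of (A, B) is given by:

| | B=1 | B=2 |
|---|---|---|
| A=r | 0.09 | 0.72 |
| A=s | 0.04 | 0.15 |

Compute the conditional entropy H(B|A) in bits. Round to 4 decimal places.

Chain rule: H(B|A) = H(A,B) − H(A).
Marginals: p(A) = (0.8100, 0.1900), p(B) = (0.1300, 0.8700).
H(A,B) = 1.2502 bits; H(A) = 0.7015 bits.
H(B|A) = 1.2502 − 0.7015 = 0.5487 bits.

0.5487 bits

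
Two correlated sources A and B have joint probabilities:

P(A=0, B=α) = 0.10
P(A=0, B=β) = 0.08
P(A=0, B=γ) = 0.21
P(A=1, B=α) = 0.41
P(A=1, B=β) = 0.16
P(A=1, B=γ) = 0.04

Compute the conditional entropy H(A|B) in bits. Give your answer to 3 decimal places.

0.743 bits

Marginals: p(A) = (0.3900, 0.6100), p(B) = (0.5100, 0.2400, 0.2500).
H(A|B) = Σ p(B) · H(A|B=·).
  B=α: p=0.5100, H(A|B=α) = 0.7140
  B=β: p=0.2400, H(A|B=β) = 0.9183
  B=γ: p=0.2500, H(A|B=γ) = 0.6343
Weighted sum = 0.743 bits.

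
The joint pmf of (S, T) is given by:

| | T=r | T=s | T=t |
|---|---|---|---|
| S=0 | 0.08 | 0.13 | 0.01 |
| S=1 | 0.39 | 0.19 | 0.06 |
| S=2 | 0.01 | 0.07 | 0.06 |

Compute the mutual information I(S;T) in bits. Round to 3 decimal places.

Marginals: p(S) = (0.2200, 0.6400, 0.1400), p(T) = (0.4800, 0.3900, 0.1300).
I(S;T) = H(S) + H(T) − H(S,T).
H(S) = 1.2898, H(T) = 1.4207, H(S,T) = 2.5477.
I(S;T) = 1.2898 + 1.4207 − 2.5477 = 0.163 bits.

0.163 bits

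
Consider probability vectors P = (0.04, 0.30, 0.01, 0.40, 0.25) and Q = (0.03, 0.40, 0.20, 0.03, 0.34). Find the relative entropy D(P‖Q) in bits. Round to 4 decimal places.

1.2328 bits

D(P‖Q) = Σ p·log₂(p/q).
  0.04·log₂(0.04/0.03) = 0.01660
  0.30·log₂(0.30/0.40) = -0.12451
  0.01·log₂(0.01/0.20) = -0.04322
  0.40·log₂(0.40/0.03) = 1.49479
  0.25·log₂(0.25/0.34) = -0.11090
D(P‖Q) = 1.2328 bits.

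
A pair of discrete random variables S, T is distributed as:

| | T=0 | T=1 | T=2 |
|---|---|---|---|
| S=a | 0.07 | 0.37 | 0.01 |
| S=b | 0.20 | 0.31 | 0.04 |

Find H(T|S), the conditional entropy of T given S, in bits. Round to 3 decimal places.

1.047 bits

Marginals: p(S) = (0.4500, 0.5500), p(T) = (0.2700, 0.6800, 0.0500).
H(T|S) = Σ p(S) · H(T|S=·).
  S=a: p=0.4500, H(T|S=a) = 0.7718
  S=b: p=0.5500, H(T|S=b) = 1.2719
Weighted sum = 1.047 bits.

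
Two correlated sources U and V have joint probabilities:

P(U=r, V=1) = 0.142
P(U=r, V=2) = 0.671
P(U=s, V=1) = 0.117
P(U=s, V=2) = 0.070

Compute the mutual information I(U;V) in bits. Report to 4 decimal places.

0.1036 bits

Marginals: p(U) = (0.8130, 0.1870), p(V) = (0.2590, 0.7410).
I(U;V) = Σ p(x,y)·log₂[p(x,y)/(p(x)p(y))].
  (r,1): 0.142·log₂(0.6744) = -0.08071
  (r,2): 0.671·log₂(1.1138) = 0.10435
  (s,1): 0.117·log₂(2.4157) = 0.14888
  (s,2): 0.070·log₂(0.5052) = -0.06896
Sum = 0.1036 bits.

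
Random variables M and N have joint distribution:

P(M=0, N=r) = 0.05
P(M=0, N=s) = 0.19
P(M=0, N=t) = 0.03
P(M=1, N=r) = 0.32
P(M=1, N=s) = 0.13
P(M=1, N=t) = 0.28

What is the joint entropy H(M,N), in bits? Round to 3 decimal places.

H(M,N) = −Σ p(x,y)·log₂ p(x,y) over all 6 cells.
  cell (0,r): −0.05·log₂0.05 = 0.2161
  cell (0,s): −0.19·log₂0.19 = 0.4552
  cell (0,t): −0.03·log₂0.03 = 0.1518
  cell (1,r): −0.32·log₂0.32 = 0.5260
  cell (1,s): −0.13·log₂0.13 = 0.3826
  cell (1,t): −0.28·log₂0.28 = 0.5142
Sum = 2.246 bits.

2.246 bits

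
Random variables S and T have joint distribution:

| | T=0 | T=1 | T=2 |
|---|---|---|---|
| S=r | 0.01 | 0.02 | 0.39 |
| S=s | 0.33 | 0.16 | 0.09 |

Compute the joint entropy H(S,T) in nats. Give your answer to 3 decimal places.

H(S,T) = −Σ p(x,y)·ln p(x,y) over all 6 cells.
  cell (r,0): −0.01·ln0.01 = 0.0461
  cell (r,1): −0.02·ln0.02 = 0.0782
  cell (r,2): −0.39·ln0.39 = 0.3672
  cell (s,0): −0.33·ln0.33 = 0.3659
  cell (s,1): −0.16·ln0.16 = 0.2932
  cell (s,2): −0.09·ln0.09 = 0.2167
Sum = 1.367 nats.

1.367 nats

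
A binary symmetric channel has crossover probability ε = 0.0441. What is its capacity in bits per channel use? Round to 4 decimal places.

Binary symmetric channel: C = 1 − h₂(ε) where h₂ is the binary entropy function.
h₂(0.0441) = −0.0441·log₂0.0441 − 0.9559·log₂0.9559 = 0.2608.
C = 1 − 0.2608 = 0.7392 bits per channel use.

0.7392 bits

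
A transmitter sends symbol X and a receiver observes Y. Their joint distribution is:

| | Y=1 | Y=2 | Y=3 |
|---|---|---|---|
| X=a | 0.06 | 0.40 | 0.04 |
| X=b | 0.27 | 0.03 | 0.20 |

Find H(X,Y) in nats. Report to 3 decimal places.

H(X,Y) = −Σ p(x,y)·ln p(x,y) over all 6 cells.
  cell (a,1): −0.06·ln0.06 = 0.1688
  cell (a,2): −0.40·ln0.40 = 0.3665
  cell (a,3): −0.04·ln0.04 = 0.1288
  cell (b,1): −0.27·ln0.27 = 0.3535
  cell (b,2): −0.03·ln0.03 = 0.1052
  cell (b,3): −0.20·ln0.20 = 0.3219
Sum = 1.445 nats.

1.445 nats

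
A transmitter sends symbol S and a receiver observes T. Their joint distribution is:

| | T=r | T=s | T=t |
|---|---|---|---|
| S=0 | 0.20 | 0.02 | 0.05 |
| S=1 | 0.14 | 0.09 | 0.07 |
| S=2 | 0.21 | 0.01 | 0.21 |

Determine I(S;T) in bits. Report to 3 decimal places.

Marginals: p(S) = (0.2700, 0.3000, 0.4300), p(T) = (0.5500, 0.1200, 0.3300).
I(S;T) = Σ p(x,y)·log₂[p(x,y)/(p(x)p(y))].
  (0,r): 0.20·log₂(1.3468) = 0.0859
  (0,s): 0.02·log₂(0.6173) = -0.0139
  (0,t): 0.05·log₂(0.5612) = -0.0417
  (1,r): 0.14·log₂(0.8485) = -0.0332
  (1,s): 0.09·log₂(2.5000) = 0.1190
  (1,t): 0.07·log₂(0.7071) = -0.0350
  (2,r): 0.21·log₂(0.8879) = -0.0360
  (2,s): 0.01·log₂(0.1938) = -0.0237
  (2,t): 0.21·log₂(1.4799) = 0.1188
Sum = 0.140 bits.

0.140 bits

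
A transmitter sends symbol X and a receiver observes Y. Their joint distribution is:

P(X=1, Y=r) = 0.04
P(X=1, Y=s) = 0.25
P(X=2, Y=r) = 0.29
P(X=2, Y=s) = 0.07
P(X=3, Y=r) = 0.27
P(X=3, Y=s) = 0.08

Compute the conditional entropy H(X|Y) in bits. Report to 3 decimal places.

1.303 bits

Chain rule: H(X|Y) = H(X,Y) − H(Y).
Marginals: p(X) = (0.2900, 0.3600, 0.3500), p(Y) = (0.6000, 0.4000).
H(X,Y) = 2.2737 bits; H(Y) = 0.9710 bits.
H(X|Y) = 2.2737 − 0.9710 = 1.303 bits.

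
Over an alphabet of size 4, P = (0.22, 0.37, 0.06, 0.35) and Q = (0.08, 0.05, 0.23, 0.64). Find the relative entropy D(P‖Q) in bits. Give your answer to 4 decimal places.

0.9684 bits

D(P‖Q) = Σ p·log₂(p/q).
  0.22·log₂(0.22/0.08) = 0.32107
  0.37·log₂(0.37/0.05) = 1.06838
  0.06·log₂(0.06/0.23) = -0.11632
  0.35·log₂(0.35/0.64) = -0.30475
D(P‖Q) = 0.9684 bits.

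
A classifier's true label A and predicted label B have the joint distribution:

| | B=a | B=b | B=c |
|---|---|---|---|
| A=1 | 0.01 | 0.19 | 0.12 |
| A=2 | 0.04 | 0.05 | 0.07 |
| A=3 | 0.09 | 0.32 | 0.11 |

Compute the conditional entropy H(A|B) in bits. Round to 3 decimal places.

1.361 bits

Marginals: p(A) = (0.3200, 0.1600, 0.5200), p(B) = (0.1400, 0.5600, 0.3000).
H(A|B) = Σ p(B) · H(A|B=·).
  B=a: p=0.1400, H(A|B=a) = 1.1981
  B=b: p=0.5600, H(A|B=b) = 1.3016
  B=c: p=0.3000, H(A|B=c) = 1.5494
Weighted sum = 1.361 bits.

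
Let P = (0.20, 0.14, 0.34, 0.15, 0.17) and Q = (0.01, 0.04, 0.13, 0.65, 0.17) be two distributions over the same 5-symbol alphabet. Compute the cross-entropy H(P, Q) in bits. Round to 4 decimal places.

3.5075 bits

H(P,Q) = −Σ p·log₂ q.
  −0.20·log₂(0.01) = 1.32877
  −0.14·log₂(0.04) = 0.65014
  −0.34·log₂(0.13) = 1.00076
  −0.15·log₂(0.65) = 0.09322
  −0.17·log₂(0.17) = 0.43459
H(P,Q) = 3.5075 bits.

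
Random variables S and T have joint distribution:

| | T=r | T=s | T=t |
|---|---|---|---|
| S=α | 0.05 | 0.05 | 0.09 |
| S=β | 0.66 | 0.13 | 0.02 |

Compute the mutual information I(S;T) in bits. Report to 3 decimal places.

Marginals: p(S) = (0.1900, 0.8100), p(T) = (0.7100, 0.1800, 0.1100).
I(S;T) = H(S) + H(T) − H(S,T).
H(S) = 0.7015, H(T) = 1.1464, H(S,T) = 1.6360.
I(S;T) = 0.7015 + 1.1464 − 1.6360 = 0.212 bits.

0.212 bits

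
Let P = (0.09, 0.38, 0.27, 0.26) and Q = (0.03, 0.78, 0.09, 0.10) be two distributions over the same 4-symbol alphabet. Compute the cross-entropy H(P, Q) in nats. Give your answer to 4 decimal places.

1.6588 nats

H(P,Q) = −Σ p·ln q.
  −0.09·ln(0.03) = 0.31559
  −0.38·ln(0.78) = 0.09442
  −0.27·ln(0.09) = 0.65015
  −0.26·ln(0.10) = 0.59867
H(P,Q) = 1.6588 nats.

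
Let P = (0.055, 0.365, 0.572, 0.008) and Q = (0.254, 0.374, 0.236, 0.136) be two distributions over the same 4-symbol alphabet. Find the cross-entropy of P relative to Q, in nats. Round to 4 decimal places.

H(P,Q) = −Σ p·ln q.
  −0.055·ln(0.254) = 0.07537
  −0.365·ln(0.374) = 0.35898
  −0.572·ln(0.236) = 0.82592
  −0.008·ln(0.136) = 0.01596
H(P,Q) = 1.2762 nats.

1.2762 nats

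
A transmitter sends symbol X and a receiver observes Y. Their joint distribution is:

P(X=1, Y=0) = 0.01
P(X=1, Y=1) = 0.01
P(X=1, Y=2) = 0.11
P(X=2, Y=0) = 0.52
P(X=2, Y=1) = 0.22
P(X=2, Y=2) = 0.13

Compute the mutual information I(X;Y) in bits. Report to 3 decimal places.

Marginals: p(X) = (0.1300, 0.8700), p(Y) = (0.5300, 0.2300, 0.2400).
I(X;Y) = Σ p(x,y)·log₂[p(x,y)/(p(x)p(y))].
  (1,0): 0.01·log₂(0.1451) = -0.0278
  (1,1): 0.01·log₂(0.3344) = -0.0158
  (1,2): 0.11·log₂(3.5256) = 0.2000
  (2,0): 0.52·log₂(1.1277) = 0.0902
  (2,1): 0.22·log₂(1.0995) = 0.0301
  (2,2): 0.13·log₂(0.6226) = -0.0889
Sum = 0.188 bits.

0.188 bits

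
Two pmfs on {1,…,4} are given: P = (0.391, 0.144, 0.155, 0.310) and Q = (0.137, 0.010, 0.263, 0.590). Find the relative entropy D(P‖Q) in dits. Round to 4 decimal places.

D(P‖Q) = Σ p·log₁₀(p/q).
  0.391·log₁₀(0.391/0.137) = 0.17808
  0.144·log₁₀(0.144/0.010) = 0.16680
  0.155·log₁₀(0.155/0.263) = -0.03559
  0.310·log₁₀(0.310/0.590) = -0.08664
D(P‖Q) = 0.2227 dits.

0.2227 dits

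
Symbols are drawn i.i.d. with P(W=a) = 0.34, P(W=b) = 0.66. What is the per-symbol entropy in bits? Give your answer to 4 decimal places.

0.9248 bits

H(W) = −Σ p·log₂ p.
  −(0.34)·log₂(0.34) = 0.52917
  −(0.66)·log₂(0.66) = 0.39564
Sum: 0.52917 + 0.39564 = 0.9248 bits.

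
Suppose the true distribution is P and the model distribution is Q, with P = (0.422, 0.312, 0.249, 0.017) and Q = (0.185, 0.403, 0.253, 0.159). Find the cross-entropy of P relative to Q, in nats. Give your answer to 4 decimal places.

H(P,Q) = −Σ p·ln q.
  −0.422·ln(0.185) = 0.71208
  −0.312·ln(0.403) = 0.28355
  −0.249·ln(0.253) = 0.34222
  −0.017·ln(0.159) = 0.03126
H(P,Q) = 1.3691 nats.

1.3691 nats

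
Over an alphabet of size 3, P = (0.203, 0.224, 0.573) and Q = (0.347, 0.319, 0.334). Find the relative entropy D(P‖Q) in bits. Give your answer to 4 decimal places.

0.1749 bits

D(P‖Q) = Σ p·log₂(p/q).
  0.203·log₂(0.203/0.347) = -0.15701
  0.224·log₂(0.224/0.319) = -0.11425
  0.573·log₂(0.573/0.334) = 0.44619
D(P‖Q) = 0.1749 bits.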